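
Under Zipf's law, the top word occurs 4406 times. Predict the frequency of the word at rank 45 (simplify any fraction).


Zipf's law: freq(rank) = f1 / rank
f1 = 4406, rank = 45
freq = 4406 / 45
GCD(4406, 45) = 1
Simplified: 4406/45

4406/45


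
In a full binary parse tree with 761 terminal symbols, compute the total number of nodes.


Leaf nodes (terminals): 761
Internal nodes = n - 1 = 761 - 1 = 760
Total = leaves + internal = 761 + 760 = 1521

1521


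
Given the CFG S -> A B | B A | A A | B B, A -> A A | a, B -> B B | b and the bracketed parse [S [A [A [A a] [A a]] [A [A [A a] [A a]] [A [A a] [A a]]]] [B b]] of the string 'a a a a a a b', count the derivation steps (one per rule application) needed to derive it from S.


Every bracketed nonterminal node [X ...] in the tree is produced by exactly one rule application.
Reading the tree off as a leftmost derivation:
  Step 1: S  =>  A B   (applied S -> A B)
  Step 2: A B  =>  A A B   (applied A -> A A)
  Step 3: A A B  =>  A A A B   (applied A -> A A)
  Step 4: A A A B  =>  a A A B   (applied A -> a)
  Step 5: a A A B  =>  a a A B   (applied A -> a)
  Step 6: a a A B  =>  a a A A B   (applied A -> A A)
  Step 7: a a A A B  =>  a a A A A B   (applied A -> A A)
  Step 8: a a A A A B  =>  a a a A A B   (applied A -> a)
  Step 9: a a a A A B  =>  a a a a A B   (applied A -> a)
  Step 10: a a a a A B  =>  a a a a A A B   (applied A -> A A)
  Step 11: a a a a A A B  =>  a a a a a A B   (applied A -> a)
  Step 12: a a a a a A B  =>  a a a a a a B   (applied A -> a)
  Step 13: a a a a a a B  =>  a a a a a a b   (applied B -> b)
Final yield: a a a a a a b
Total rewrite steps: 13

13


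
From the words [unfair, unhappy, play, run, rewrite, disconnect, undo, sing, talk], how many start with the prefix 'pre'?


Checking each word for prefix 'pre':
  'unfair' -> no (count: 0)
  'unhappy' -> no (count: 0)
  'play' -> no (count: 0)
  'run' -> no (count: 0)
  'rewrite' -> no (count: 0)
  'disconnect' -> no (count: 0)
  'undo' -> no (count: 0)
  'sing' -> no (count: 0)
  'talk' -> no (count: 0)
Total with prefix 'pre': 0

0


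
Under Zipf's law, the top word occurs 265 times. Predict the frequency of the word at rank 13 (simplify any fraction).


Zipf's law: freq(rank) = f1 / rank
f1 = 265, rank = 13
freq = 265 / 13
GCD(265, 13) = 1
Simplified: 265/13

265/13


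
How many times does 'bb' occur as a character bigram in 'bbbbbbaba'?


Scanning 'bbbbbbaba' for bigram 'bb':
  Position 0: 'bb' -> MATCH
  Position 1: 'bb' -> MATCH
  Position 2: 'bb' -> MATCH
  Position 3: 'bb' -> MATCH
  Position 4: 'bb' -> MATCH
  Position 5: 'ba' -> no
  Position 6: 'ab' -> no
  Position 7: 'ba' -> no
Total matches: 5

5


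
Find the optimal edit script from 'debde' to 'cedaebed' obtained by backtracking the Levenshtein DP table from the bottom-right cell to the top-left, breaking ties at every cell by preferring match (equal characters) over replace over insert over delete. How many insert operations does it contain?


Edit distance = 5. Backtracking from cell (5, 8) with preference match > replace > insert > delete,
then listing the resulting alignment 'debde' -> 'cedaebed' left to right:
  Step 1: insert 'c' [insertion #1]
  Step 2: insert 'e' [insertion #2]
  Step 3: keep 'd'
  Step 4: insert 'a' [insertion #3]
  Step 5: keep 'e'
  Step 6: keep 'b'
  Step 7: replace d->e
  Step 8: replace e->d
Total insertions: 3

3


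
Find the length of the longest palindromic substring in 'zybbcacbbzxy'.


Scanning 'zybbcacbbzxy' for palindromic substrings.
Substring at positions 2-8: 'bbcacbb'.
Check: reverse('bbcacbb') = 'bbcacbb' -> palindrome confirmed.
Neighbouring characters ('y' / 'z') break symmetry, so it cannot extend further.
No longer palindromic substring exists; longest length = 7

7


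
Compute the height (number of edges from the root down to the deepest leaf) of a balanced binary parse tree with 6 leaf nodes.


In a balanced binary tree with n leaves the deepest leaf is ceil(log2(n)) edges below the root.
log2(6) = 2.5850
ceil(2.5850) = 3
height (edges) = 3

3


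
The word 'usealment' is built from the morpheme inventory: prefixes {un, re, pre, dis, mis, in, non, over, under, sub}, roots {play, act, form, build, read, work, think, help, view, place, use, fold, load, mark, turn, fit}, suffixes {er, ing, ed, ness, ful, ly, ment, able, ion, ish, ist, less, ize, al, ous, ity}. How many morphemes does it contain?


Segmenting 'usealment' against the inventory:
  'use' -> root (morpheme 1)
  'al' -> suffix (morpheme 2)
  'ment' -> suffix (morpheme 3)
Total morphemes: 3

3


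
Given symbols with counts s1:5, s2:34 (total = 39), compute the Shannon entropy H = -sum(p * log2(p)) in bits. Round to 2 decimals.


Computing entropy H = -sum(p_i * log2(p_i)):
  s1: p = 5/39 = 0.1282, -p*log2(p) = 0.3799
  s2: p = 34/39 = 0.8718, -p*log2(p) = 0.1726
H = sum of terms = 0.5525
Rounded to 2 decimals: 0.55

0.55


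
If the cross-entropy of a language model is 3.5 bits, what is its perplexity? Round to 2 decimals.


Perplexity formula: PP = 2^H
H = 3.5
PP = 2^3.5
Decompose: 2^3.5 = 2^3 * 2^0.5 = 2^3 * sqrt(2)
2^3 = 8, sqrt(2) ~ 1.4142136
PP ~ 8 * 1.4142136 = 11.3137088
Rounded to 2 decimals: 11.31

11.31


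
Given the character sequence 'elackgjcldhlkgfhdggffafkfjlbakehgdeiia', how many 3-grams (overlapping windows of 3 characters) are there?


String 'elackgjcldhlkgfhdggffafkfjlbakehgdeiia' has length L = 38.
Number of overlapping n-grams = L - n + 1
Substituting: 38 - 3 + 1 = 36

36


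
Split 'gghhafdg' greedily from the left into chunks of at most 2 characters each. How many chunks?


'gghhafdg' has 8 characters.
Chunking with max size 2:
  Chunk 1: 'gg' (positions 0-1)
  Chunk 2: 'hh' (positions 2-3)
  Chunk 3: 'af' (positions 4-5)
  Chunk 4: 'dg' (positions 6-7)
Total chunks: ceil(8 / 2) = 4

4


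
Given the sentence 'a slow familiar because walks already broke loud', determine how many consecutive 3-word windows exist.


Word trigrams from [8] words:
  Trigram 1: (a slow familiar)
  Trigram 2: (slow familiar because)
  Trigram 3: (familiar because walks)
  Trigram 4: (because walks already)
  Trigram 5: (walks already broke)
  Trigram 6: (already broke loud)
Total word trigrams: 8 - 2 = 6

6


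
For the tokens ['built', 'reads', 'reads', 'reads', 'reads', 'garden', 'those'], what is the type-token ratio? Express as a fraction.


Tokens: 7
Unique types: ('built', 'garden', 'reads', 'those') = 4
TTR = 4/7
Already in lowest terms.

4/7


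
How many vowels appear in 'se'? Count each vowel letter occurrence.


Scanning each character of 'se':
  Position 1: 's' -> consonant (running count: 0)
  Position 2: 'e' -> vowel (running count: 1)
Total vowels: 1

1


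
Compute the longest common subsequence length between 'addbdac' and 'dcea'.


DP table for LCS of 'addbdac' and 'dcea':
       d  c  e  a
    0  0  0  0  0
  a 0  0  0  0  1
  d 0  1  1  1  1
  d 0  1  1  1  1
  b 0  1  1  1  1
  d 0  1  1  1  1
  a 0  1  1  1  2
  c 0  1  2  2  2
LCS: 'da'
LCS length = 2

2


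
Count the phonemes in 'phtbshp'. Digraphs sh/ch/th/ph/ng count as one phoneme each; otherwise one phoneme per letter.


Parsing 'phtbshp' greedily, digraphs first:
  'ph' -> digraph (1 consonant phoneme) (phonemes so far: 1)
  't' -> consonant phoneme (phonemes so far: 2)
  'b' -> consonant phoneme (phonemes so far: 3)
  'sh' -> digraph (1 consonant phoneme) (phonemes so far: 4)
  'p' -> consonant phoneme (phonemes so far: 5)
Total phonemes: 5

5


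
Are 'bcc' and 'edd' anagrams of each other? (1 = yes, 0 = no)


Sort characters of 'bcc': 'bcc'
Sort characters of 'edd': 'dde'
Sorted forms differ -> they are NOT anagrams
Result: 0

0


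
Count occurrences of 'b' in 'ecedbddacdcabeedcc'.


Scanning 'ecedbddacdcabeedcc' for 'b':
  Position 4: 'b' -> MATCH (count: 1)
  Position 12: 'b' -> MATCH (count: 2)
Total occurrences of 'b': 2

2


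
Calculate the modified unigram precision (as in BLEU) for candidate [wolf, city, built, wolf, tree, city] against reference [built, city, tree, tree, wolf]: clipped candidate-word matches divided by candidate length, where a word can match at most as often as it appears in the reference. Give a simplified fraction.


Reference word counts: {'built': 1, 'city': 1, 'tree': 2, 'wolf': 1}
Checking each candidate word (with clipping):
  'wolf' -> in reference (ref count 1, used 1/1) -> match (matches: 1)
  'city' -> in reference (ref count 1, used 1/1) -> match (matches: 2)
  'built' -> in reference (ref count 1, used 1/1) -> match (matches: 3)
  'wolf' -> ref count 1 already used up (1/1) -> clipped, no match (matches: 3)
  'tree' -> in reference (ref count 2, used 1/2) -> match (matches: 4)
  'city' -> ref count 1 already used up (1/1) -> clipped, no match (matches: 4)
Clipped matches: 4, Candidate length: 6
Precision = 4/6 = 2/3

2/3


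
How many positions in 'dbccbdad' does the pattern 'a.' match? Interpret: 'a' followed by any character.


Pattern: a. means 'a' followed by any character.
Scanning 'dbccbdad' position-by-position:
  Pos 0: window 'db' -> no
  Pos 1: window 'bc' -> no
  Pos 2: window 'cc' -> no
  Pos 3: window 'cb' -> no
  Pos 4: window 'bd' -> no
  Pos 5: window 'da' -> no
  Pos 6: window 'ad' -> MATCH
  Pos 7: window 'd' -> no
Total matches: 1

1


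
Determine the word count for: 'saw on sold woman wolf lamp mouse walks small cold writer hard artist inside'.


Counting words by splitting on spaces:
  Word 1: 'saw'
  Word 2: 'on'
  Word 3: 'sold'
  Word 4: 'woman'
  Word 5: 'wolf'
  Word 6: 'lamp'
  Word 7: 'mouse'
  Word 8: 'walks'
  Word 9: 'small'
  Word 10: 'cold'
  Word 11: 'writer'
  Word 12: 'hard'
  Word 13: 'artist'
  Word 14: 'inside'
Total words: 14

14


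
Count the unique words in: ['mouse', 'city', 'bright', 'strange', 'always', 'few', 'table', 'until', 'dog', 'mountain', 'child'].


Listing all tokens and tracking unique types:
  Token 1: 'mouse' -> NEW (unique so far: 1)
  Token 2: 'city' -> NEW (unique so far: 2)
  Token 3: 'bright' -> NEW (unique so far: 3)
  Token 4: 'strange' -> NEW (unique so far: 4)
  Token 5: 'always' -> NEW (unique so far: 5)
  Token 6: 'few' -> NEW (unique so far: 6)
  Token 7: 'table' -> NEW (unique so far: 7)
  Token 8: 'until' -> NEW (unique so far: 8)
  Token 9: 'dog' -> NEW (unique so far: 9)
  Token 10: 'mountain' -> NEW (unique so far: 10)
  Token 11: 'child' -> NEW (unique so far: 11)
Unique types: ('always', 'bright', 'child', 'city', 'dog', 'few', 'mountain', 'mouse', 'strange', 'table', 'until')
Vocabulary size: 11

11


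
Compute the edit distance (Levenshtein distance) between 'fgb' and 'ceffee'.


Building DP table for s1='fgb' (len 3) and s2='ceffee' (len 6):
       c  e  f  f  e  e
    0  1  2  3  4  5  6
  f 1  1  2  2  3  4  5
  g 2  2  2  3  3  4  5
  b 3  3  3  3  4  4  5
Edit distance = dp[3][6] = 5

5


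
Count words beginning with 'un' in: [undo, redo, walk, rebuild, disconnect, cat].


Checking each word for prefix 'un':
  'undo' -> YES, starts with 'un' (count: 1)
  'redo' -> no (count: 1)
  'walk' -> no (count: 1)
  'rebuild' -> no (count: 1)
  'disconnect' -> no (count: 1)
  'cat' -> no (count: 1)
Total with prefix 'un': 1

1


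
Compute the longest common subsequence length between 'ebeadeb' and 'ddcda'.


DP table for LCS of 'ebeadeb' and 'ddcda':
       d  d  c  d  a
    0  0  0  0  0  0
  e 0  0  0  0  0  0
  b 0  0  0  0  0  0
  e 0  0  0  0  0  0
  a 0  0  0  0  0  1
  d 0  1  1  1  1  1
  e 0  1  1  1  1  1
  b 0  1  1  1  1  1
LCS: 'a'
LCS length = 1

1


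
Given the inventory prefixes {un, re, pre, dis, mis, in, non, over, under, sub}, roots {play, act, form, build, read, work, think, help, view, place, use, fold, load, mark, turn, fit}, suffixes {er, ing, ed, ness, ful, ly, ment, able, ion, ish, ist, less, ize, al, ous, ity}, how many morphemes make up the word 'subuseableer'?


Segmenting 'subuseableer' against the inventory:
  'sub' -> prefix (morpheme 1)
  'use' -> root (morpheme 2)
  'able' -> suffix (morpheme 3)
  'er' -> suffix (morpheme 4)
Total morphemes: 4

4


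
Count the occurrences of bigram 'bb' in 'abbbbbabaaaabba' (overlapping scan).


Scanning 'abbbbbabaaaabba' for bigram 'bb':
  Position 0: 'ab' -> no
  Position 1: 'bb' -> MATCH
  Position 2: 'bb' -> MATCH
  Position 3: 'bb' -> MATCH
  Position 4: 'bb' -> MATCH
  Position 5: 'ba' -> no
  Position 6: 'ab' -> no
  Position 7: 'ba' -> no
  Position 8: 'aa' -> no
  Position 9: 'aa' -> no
  Position 10: 'aa' -> no
  Position 11: 'ab' -> no
  Position 12: 'bb' -> MATCH
  Position 13: 'ba' -> no
Total matches: 5

5


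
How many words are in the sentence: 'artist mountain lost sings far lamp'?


Counting words by splitting on spaces:
  Word 1: 'artist'
  Word 2: 'mountain'
  Word 3: 'lost'
  Word 4: 'sings'
  Word 5: 'far'
  Word 6: 'lamp'
Total words: 6

6


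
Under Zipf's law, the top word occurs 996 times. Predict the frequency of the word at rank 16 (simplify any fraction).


Zipf's law: freq(rank) = f1 / rank
f1 = 996, rank = 16
freq = 996 / 16
GCD(996, 16) = 4
Simplified: 249/4

249/4


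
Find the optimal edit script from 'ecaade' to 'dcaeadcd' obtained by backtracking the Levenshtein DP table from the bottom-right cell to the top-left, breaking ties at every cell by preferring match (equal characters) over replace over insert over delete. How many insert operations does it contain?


Edit distance = 4. Backtracking from cell (6, 8) with preference match > replace > insert > delete,
then listing the resulting alignment 'ecaade' -> 'dcaeadcd' left to right:
  Step 1: replace e->d
  Step 2: keep 'c'
  Step 3: keep 'a'
  Step 4: insert 'e' [insertion #1]
  Step 5: keep 'a'
  Step 6: keep 'd'
  Step 7: insert 'c' [insertion #2]
  Step 8: replace e->d
Total insertions: 2

2


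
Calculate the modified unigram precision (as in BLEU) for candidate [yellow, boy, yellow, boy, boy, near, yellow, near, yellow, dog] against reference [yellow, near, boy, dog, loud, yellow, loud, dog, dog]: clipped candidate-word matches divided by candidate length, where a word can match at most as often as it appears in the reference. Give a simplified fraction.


Reference word counts: {'boy': 1, 'dog': 3, 'loud': 2, 'near': 1, 'yellow': 2}
Checking each candidate word (with clipping):
  'yellow' -> in reference (ref count 2, used 1/2) -> match (matches: 1)
  'boy' -> in reference (ref count 1, used 1/1) -> match (matches: 2)
  'yellow' -> in reference (ref count 2, used 2/2) -> match (matches: 3)
  'boy' -> ref count 1 already used up (1/1) -> clipped, no match (matches: 3)
  'boy' -> ref count 1 already used up (1/1) -> clipped, no match (matches: 3)
  'near' -> in reference (ref count 1, used 1/1) -> match (matches: 4)
  'yellow' -> ref count 2 already used up (2/2) -> clipped, no match (matches: 4)
  'near' -> ref count 1 already used up (1/1) -> clipped, no match (matches: 4)
  'yellow' -> ref count 2 already used up (2/2) -> clipped, no match (matches: 4)
  'dog' -> in reference (ref count 3, used 1/3) -> match (matches: 5)
Clipped matches: 5, Candidate length: 10
Precision = 5/10 = 1/2

1/2


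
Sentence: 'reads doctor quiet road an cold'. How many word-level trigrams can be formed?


Word trigrams from [6] words:
  Trigram 1: (reads doctor quiet)
  Trigram 2: (doctor quiet road)
  Trigram 3: (quiet road an)
  Trigram 4: (road an cold)
Total word trigrams: 6 - 2 = 4

4


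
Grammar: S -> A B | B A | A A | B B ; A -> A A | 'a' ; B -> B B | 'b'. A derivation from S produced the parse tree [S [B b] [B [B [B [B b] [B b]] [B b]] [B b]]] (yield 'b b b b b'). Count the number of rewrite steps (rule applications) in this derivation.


Every bracketed nonterminal node [X ...] in the tree is produced by exactly one rule application.
Reading the tree off as a leftmost derivation:
  Step 1: S  =>  B B   (applied S -> B B)
  Step 2: B B  =>  b B   (applied B -> b)
  Step 3: b B  =>  b B B   (applied B -> B B)
  Step 4: b B B  =>  b B B B   (applied B -> B B)
  Step 5: b B B B  =>  b B B B B   (applied B -> B B)
  Step 6: b B B B B  =>  b b B B B   (applied B -> b)
  Step 7: b b B B B  =>  b b b B B   (applied B -> b)
  Step 8: b b b B B  =>  b b b b B   (applied B -> b)
  Step 9: b b b b B  =>  b b b b b   (applied B -> b)
Final yield: b b b b b
Total rewrite steps: 9

9


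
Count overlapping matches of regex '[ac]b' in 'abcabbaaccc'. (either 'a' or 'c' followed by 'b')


Pattern: [ac]b means either 'a' or 'c' followed by 'b'.
Scanning 'abcabbaaccc' position-by-position:
  Pos 0: window 'ab' -> MATCH
  Pos 1: window 'bc' -> no
  Pos 2: window 'ca' -> no
  Pos 3: window 'ab' -> MATCH
  Pos 4: window 'bb' -> no
  Pos 5: window 'ba' -> no
  Pos 6: window 'aa' -> no
  Pos 7: window 'ac' -> no
  Pos 8: window 'cc' -> no
  Pos 9: window 'cc' -> no
  Pos 10: window 'c' -> no
Total matches: 2

2


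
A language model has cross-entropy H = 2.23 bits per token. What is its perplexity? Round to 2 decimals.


Perplexity formula: PP = 2^H
H = 2.23
PP = 2^2.23
Decompose: 2^2.23 = 2^2 * 2^0.23
2^2 = 4, 2^0.23 ~ 1.1728349
PP ~ 4 * 1.1728349 = 4.6913396
Rounded to 2 decimals: 4.69

4.69


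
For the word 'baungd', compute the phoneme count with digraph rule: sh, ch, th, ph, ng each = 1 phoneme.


Parsing 'baungd' greedily, digraphs first:
  'b' -> consonant phoneme (phonemes so far: 1)
  'a' -> vowel phoneme (phonemes so far: 2)
  'u' -> vowel phoneme (phonemes so far: 3)
  'ng' -> digraph (1 consonant phoneme) (phonemes so far: 4)
  'd' -> consonant phoneme (phonemes so far: 5)
Total phonemes: 5

5


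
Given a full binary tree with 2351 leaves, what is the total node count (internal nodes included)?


Leaf nodes (terminals): 2351
Internal nodes = n - 1 = 2351 - 1 = 2350
Total = leaves + internal = 2351 + 2350 = 4701

4701


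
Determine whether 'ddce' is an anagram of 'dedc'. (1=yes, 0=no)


Sort characters of 'ddce': 'cdde'
Sort characters of 'dedc': 'cdde'
Sorted forms match -> they ARE anagrams
Result: 1

1


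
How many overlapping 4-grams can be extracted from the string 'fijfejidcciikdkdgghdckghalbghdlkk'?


String 'fijfejidcciikdkdgghdckghalbghdlkk' has length L = 33.
Number of overlapping n-grams = L - n + 1
Substituting: 33 - 4 + 1 = 30

30


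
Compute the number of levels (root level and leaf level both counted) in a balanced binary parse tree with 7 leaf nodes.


In a balanced binary tree with n leaves the deepest leaf is ceil(log2(n)) edges below the root,
so counting node levels inclusive of root and leaves gives ceil(log2(n)) + 1 levels.
log2(7) = 2.8074
ceil(2.8074) = 3
levels = 3 + 1 = 4

4


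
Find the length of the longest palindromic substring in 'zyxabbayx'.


Scanning 'zyxabbayx' for palindromic substrings.
Substring at positions 3-6: 'abba'.
Check: reverse('abba') = 'abba' -> palindrome confirmed.
Neighbouring characters ('x' / 'y') break symmetry, so it cannot extend further.
No longer palindromic substring exists; longest length = 4

4


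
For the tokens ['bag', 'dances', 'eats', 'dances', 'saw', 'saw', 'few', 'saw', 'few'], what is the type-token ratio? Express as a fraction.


Tokens: 9
Unique types: ('bag', 'dances', 'eats', 'few', 'saw') = 5
TTR = 5/9
Already in lowest terms.

5/9


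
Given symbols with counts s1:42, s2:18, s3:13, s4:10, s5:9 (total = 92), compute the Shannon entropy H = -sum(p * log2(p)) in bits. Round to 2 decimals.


Computing entropy H = -sum(p_i * log2(p_i)):
  s1: p = 42/92 = 0.4565, -p*log2(p) = 0.5164
  s2: p = 18/92 = 0.1957, -p*log2(p) = 0.4605
  s3: p = 13/92 = 0.1413, -p*log2(p) = 0.3989
  s4: p = 10/92 = 0.1087, -p*log2(p) = 0.3480
  s5: p = 9/92 = 0.0978, -p*log2(p) = 0.3281
H = sum of terms = 2.0519
Rounded to 2 decimals: 2.05

2.05


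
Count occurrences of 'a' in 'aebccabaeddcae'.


Scanning 'aebccabaeddcae' for 'a':
  Position 0: 'a' -> MATCH (count: 1)
  Position 5: 'a' -> MATCH (count: 2)
  Position 7: 'a' -> MATCH (count: 3)
  Position 12: 'a' -> MATCH (count: 4)
Total occurrences of 'a': 4

4


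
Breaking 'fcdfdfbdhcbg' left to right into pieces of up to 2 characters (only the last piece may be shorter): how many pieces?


'fcdfdfbdhcbg' has 12 characters.
Chunking with max size 2:
  Chunk 1: 'fc' (positions 0-1)
  Chunk 2: 'df' (positions 2-3)
  Chunk 3: 'df' (positions 4-5)
  Chunk 4: 'bd' (positions 6-7)
  Chunk 5: 'hc' (positions 8-9)
  Chunk 6: 'bg' (positions 10-11)
Total chunks: ceil(12 / 2) = 6

6


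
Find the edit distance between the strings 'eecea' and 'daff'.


Building DP table for s1='eecea' (len 5) and s2='daff' (len 4):
       d  a  f  f
    0  1  2  3  4
  e 1  1  2  3  4
  e 2  2  2  3  4
  c 3  3  3  3  4
  e 4  4  4  4  4
  a 5  5  4  5  5
Edit distance = dp[5][4] = 5

5


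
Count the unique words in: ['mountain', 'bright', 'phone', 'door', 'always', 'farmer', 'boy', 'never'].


Listing all tokens and tracking unique types:
  Token 1: 'mountain' -> NEW (unique so far: 1)
  Token 2: 'bright' -> NEW (unique so far: 2)
  Token 3: 'phone' -> NEW (unique so far: 3)
  Token 4: 'door' -> NEW (unique so far: 4)
  Token 5: 'always' -> NEW (unique so far: 5)
  Token 6: 'farmer' -> NEW (unique so far: 6)
  Token 7: 'boy' -> NEW (unique so far: 7)
  Token 8: 'never' -> NEW (unique so far: 8)
Unique types: ('always', 'boy', 'bright', 'door', 'farmer', 'mountain', 'never', 'phone')
Vocabulary size: 8

8


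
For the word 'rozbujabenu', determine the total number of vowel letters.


Scanning each character of 'rozbujabenu':
  Position 1: 'r' -> consonant (running count: 0)
  Position 2: 'o' -> vowel (running count: 1)
  Position 3: 'z' -> consonant (running count: 1)
  Position 4: 'b' -> consonant (running count: 1)
  Position 5: 'u' -> vowel (running count: 2)
  Position 6: 'j' -> consonant (running count: 2)
  Position 7: 'a' -> vowel (running count: 3)
  Position 8: 'b' -> consonant (running count: 3)
  Position 9: 'e' -> vowel (running count: 4)
  Position 10: 'n' -> consonant (running count: 4)
  Position 11: 'u' -> vowel (running count: 5)
Total vowels: 5

5


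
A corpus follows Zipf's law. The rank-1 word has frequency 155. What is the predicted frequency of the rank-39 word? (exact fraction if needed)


Zipf's law: freq(rank) = f1 / rank
f1 = 155, rank = 39
freq = 155 / 39
GCD(155, 39) = 1
Simplified: 155/39

155/39


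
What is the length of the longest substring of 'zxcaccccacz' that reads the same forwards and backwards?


Scanning 'zxcaccccacz' for palindromic substrings.
Substring at positions 2-9: 'caccccac'.
Check: reverse('caccccac') = 'caccccac' -> palindrome confirmed.
Neighbouring characters ('x' / 'z') break symmetry, so it cannot extend further.
No longer palindromic substring exists; longest length = 8

8


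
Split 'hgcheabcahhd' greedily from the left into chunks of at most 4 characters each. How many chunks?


'hgcheabcahhd' has 12 characters.
Chunking with max size 4:
  Chunk 1: 'hgch' (positions 0-3)
  Chunk 2: 'eabc' (positions 4-7)
  Chunk 3: 'ahhd' (positions 8-11)
Total chunks: ceil(12 / 4) = 3

3


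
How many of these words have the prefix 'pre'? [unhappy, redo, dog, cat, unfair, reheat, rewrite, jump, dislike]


Checking each word for prefix 'pre':
  'unhappy' -> no (count: 0)
  'redo' -> no (count: 0)
  'dog' -> no (count: 0)
  'cat' -> no (count: 0)
  'unfair' -> no (count: 0)
  'reheat' -> no (count: 0)
  'rewrite' -> no (count: 0)
  'jump' -> no (count: 0)
  'dislike' -> no (count: 0)
Total with prefix 'pre': 0

0


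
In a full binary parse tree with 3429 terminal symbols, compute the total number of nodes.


Leaf nodes (terminals): 3429
Internal nodes = n - 1 = 3429 - 1 = 3428
Total = leaves + internal = 3429 + 3428 = 6857

6857


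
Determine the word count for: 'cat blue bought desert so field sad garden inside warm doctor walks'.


Counting words by splitting on spaces:
  Word 1: 'cat'
  Word 2: 'blue'
  Word 3: 'bought'
  Word 4: 'desert'
  Word 5: 'so'
  Word 6: 'field'
  Word 7: 'sad'
  Word 8: 'garden'
  Word 9: 'inside'
  Word 10: 'warm'
  Word 11: 'doctor'
  Word 12: 'walks'
Total words: 12

12


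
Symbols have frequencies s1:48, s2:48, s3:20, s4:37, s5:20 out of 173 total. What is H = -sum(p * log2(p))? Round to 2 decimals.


Computing entropy H = -sum(p_i * log2(p_i)):
  s1: p = 48/173 = 0.2775, -p*log2(p) = 0.5132
  s2: p = 48/173 = 0.2775, -p*log2(p) = 0.5132
  s3: p = 20/173 = 0.1156, -p*log2(p) = 0.3598
  s4: p = 37/173 = 0.2139, -p*log2(p) = 0.4759
  s5: p = 20/173 = 0.1156, -p*log2(p) = 0.3598
H = sum of terms = 2.2219
Rounded to 2 decimals: 2.22

2.22


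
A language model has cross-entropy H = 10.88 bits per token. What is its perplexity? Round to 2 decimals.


Perplexity formula: PP = 2^H
H = 10.88
PP = 2^10.88
Decompose: 2^10.88 = 2^10 * 2^0.88
2^10 = 1024, 2^0.88 ~ 1.8403753
PP ~ 1024 * 1.8403753 = 1884.5443072
Rounded to 2 decimals: 1884.54

1884.54


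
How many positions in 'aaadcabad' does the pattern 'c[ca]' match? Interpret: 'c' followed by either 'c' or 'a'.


Pattern: c[ca] means 'c' followed by either 'c' or 'a'.
Scanning 'aaadcabad' position-by-position:
  Pos 0: window 'aa' -> no
  Pos 1: window 'aa' -> no
  Pos 2: window 'ad' -> no
  Pos 3: window 'dc' -> no
  Pos 4: window 'ca' -> MATCH
  Pos 5: window 'ab' -> no
  Pos 6: window 'ba' -> no
  Pos 7: window 'ad' -> no
  Pos 8: window 'd' -> no
Total matches: 1

1


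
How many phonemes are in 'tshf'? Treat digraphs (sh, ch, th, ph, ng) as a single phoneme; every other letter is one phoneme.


Parsing 'tshf' greedily, digraphs first:
  't' -> consonant phoneme (phonemes so far: 1)
  'sh' -> digraph (1 consonant phoneme) (phonemes so far: 2)
  'f' -> consonant phoneme (phonemes so far: 3)
Total phonemes: 3

3


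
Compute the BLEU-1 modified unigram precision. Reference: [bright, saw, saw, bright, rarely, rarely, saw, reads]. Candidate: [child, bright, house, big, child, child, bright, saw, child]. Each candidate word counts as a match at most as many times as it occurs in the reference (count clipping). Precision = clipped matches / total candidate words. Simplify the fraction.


Reference word counts: {'bright': 2, 'rarely': 2, 'reads': 1, 'saw': 3}
Checking each candidate word (with clipping):
  'child' -> not in reference -> no match (matches: 0)
  'bright' -> in reference (ref count 2, used 1/2) -> match (matches: 1)
  'house' -> not in reference -> no match (matches: 1)
  'big' -> not in reference -> no match (matches: 1)
  'child' -> not in reference -> no match (matches: 1)
  'child' -> not in reference -> no match (matches: 1)
  'bright' -> in reference (ref count 2, used 2/2) -> match (matches: 2)
  'saw' -> in reference (ref count 3, used 1/3) -> match (matches: 3)
  'child' -> not in reference -> no match (matches: 3)
Clipped matches: 3, Candidate length: 9
Precision = 3/9 = 1/3

1/3


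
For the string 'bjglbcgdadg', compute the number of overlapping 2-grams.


String 'bjglbcgdadg' has length L = 11.
Number of overlapping n-grams = L - n + 1
Substituting: 11 - 2 + 1 = 10

10


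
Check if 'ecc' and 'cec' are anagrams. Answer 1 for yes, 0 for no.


Sort characters of 'ecc': 'cce'
Sort characters of 'cec': 'cce'
Sorted forms match -> they ARE anagrams
Result: 1

1


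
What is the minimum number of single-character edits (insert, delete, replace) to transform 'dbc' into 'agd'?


Building DP table for s1='dbc' (len 3) and s2='agd' (len 3):
       a  g  d
    0  1  2  3
  d 1  1  2  2
  b 2  2  2  3
  c 3  3  3  3
Edit distance = dp[3][3] = 3

3


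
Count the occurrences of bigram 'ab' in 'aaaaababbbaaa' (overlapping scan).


Scanning 'aaaaababbbaaa' for bigram 'ab':
  Position 0: 'aa' -> no
  Position 1: 'aa' -> no
  Position 2: 'aa' -> no
  Position 3: 'aa' -> no
  Position 4: 'ab' -> MATCH
  Position 5: 'ba' -> no
  Position 6: 'ab' -> MATCH
  Position 7: 'bb' -> no
  Position 8: 'bb' -> no
  Position 9: 'ba' -> no
  Position 10: 'aa' -> no
  Position 11: 'aa' -> no
Total matches: 2

2


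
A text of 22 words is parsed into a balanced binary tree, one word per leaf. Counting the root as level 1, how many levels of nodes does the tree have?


In a balanced binary tree with n leaves the deepest leaf is ceil(log2(n)) edges below the root,
so counting node levels inclusive of root and leaves gives ceil(log2(n)) + 1 levels.
log2(22) = 4.4594
ceil(4.4594) = 5
levels = 5 + 1 = 6

6


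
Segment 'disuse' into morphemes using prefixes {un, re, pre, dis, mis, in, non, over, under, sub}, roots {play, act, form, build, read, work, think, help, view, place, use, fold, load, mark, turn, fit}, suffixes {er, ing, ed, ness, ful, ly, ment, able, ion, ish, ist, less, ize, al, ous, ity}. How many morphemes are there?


Segmenting 'disuse' against the inventory:
  'dis' -> prefix (morpheme 1)
  'use' -> root (morpheme 2)
Total morphemes: 2

2


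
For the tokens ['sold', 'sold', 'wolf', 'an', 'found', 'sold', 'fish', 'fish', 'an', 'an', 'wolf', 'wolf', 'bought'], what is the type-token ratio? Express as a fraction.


Tokens: 13
Unique types: ('an', 'bought', 'fish', 'found', 'sold', 'wolf') = 6
TTR = 6/13
Already in lowest terms.

6/13


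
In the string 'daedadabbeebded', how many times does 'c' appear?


Scanning 'daedadabbeebded' for 'c':
  No matches found.
Total occurrences of 'c': 0

0


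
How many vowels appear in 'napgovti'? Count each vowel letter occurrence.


Scanning each character of 'napgovti':
  Position 1: 'n' -> consonant (running count: 0)
  Position 2: 'a' -> vowel (running count: 1)
  Position 3: 'p' -> consonant (running count: 1)
  Position 4: 'g' -> consonant (running count: 1)
  Position 5: 'o' -> vowel (running count: 2)
  Position 6: 'v' -> consonant (running count: 2)
  Position 7: 't' -> consonant (running count: 2)
  Position 8: 'i' -> vowel (running count: 3)
Total vowels: 3

3


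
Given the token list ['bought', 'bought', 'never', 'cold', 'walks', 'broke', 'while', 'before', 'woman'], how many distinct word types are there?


Listing all tokens and tracking unique types:
  Token 1: 'bought' -> NEW (unique so far: 1)
  Token 2: 'bought' -> duplicate (unique so far: 1)
  Token 3: 'never' -> NEW (unique so far: 2)
  Token 4: 'cold' -> NEW (unique so far: 3)
  Token 5: 'walks' -> NEW (unique so far: 4)
  Token 6: 'broke' -> NEW (unique so far: 5)
  Token 7: 'while' -> NEW (unique so far: 6)
  Token 8: 'before' -> NEW (unique so far: 7)
  Token 9: 'woman' -> NEW (unique so far: 8)
Unique types: ('before', 'bought', 'broke', 'cold', 'never', 'walks', 'while', 'woman')
Vocabulary size: 8

8


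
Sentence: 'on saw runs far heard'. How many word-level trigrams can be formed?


Word trigrams from [5] words:
  Trigram 1: (on saw runs)
  Trigram 2: (saw runs far)
  Trigram 3: (runs far heard)
Total word trigrams: 5 - 2 = 3

3


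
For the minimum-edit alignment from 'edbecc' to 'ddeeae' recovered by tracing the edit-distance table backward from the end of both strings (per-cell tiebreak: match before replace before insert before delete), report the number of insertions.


Edit distance = 4. Backtracking from cell (6, 6) with preference match > replace > insert > delete,
then listing the resulting alignment 'edbecc' -> 'ddeeae' left to right:
  Step 1: replace e->d
  Step 2: keep 'd'
  Step 3: replace b->e
  Step 4: keep 'e'
  Step 5: replace c->a
  Step 6: replace c->e
Total insertions: 0

0


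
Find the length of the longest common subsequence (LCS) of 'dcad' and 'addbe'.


DP table for LCS of 'dcad' and 'addbe':
       a  d  d  b  e
    0  0  0  0  0  0
  d 0  0  1  1  1  1
  c 0  0  1  1  1  1
  a 0  1  1  1  1  1
  d 0  1  2  2  2  2
LCS: 'dd'
LCS length = 2

2


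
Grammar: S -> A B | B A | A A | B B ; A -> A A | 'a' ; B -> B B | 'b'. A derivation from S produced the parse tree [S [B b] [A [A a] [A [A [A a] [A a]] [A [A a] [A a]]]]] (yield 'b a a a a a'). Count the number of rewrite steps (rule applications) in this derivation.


Every bracketed nonterminal node [X ...] in the tree is produced by exactly one rule application.
Reading the tree off as a leftmost derivation:
  Step 1: S  =>  B A   (applied S -> B A)
  Step 2: B A  =>  b A   (applied B -> b)
  Step 3: b A  =>  b A A   (applied A -> A A)
  Step 4: b A A  =>  b a A   (applied A -> a)
  Step 5: b a A  =>  b a A A   (applied A -> A A)
  Step 6: b a A A  =>  b a A A A   (applied A -> A A)
  Step 7: b a A A A  =>  b a a A A   (applied A -> a)
  Step 8: b a a A A  =>  b a a a A   (applied A -> a)
  Step 9: b a a a A  =>  b a a a A A   (applied A -> A A)
  Step 10: b a a a A A  =>  b a a a a A   (applied A -> a)
  Step 11: b a a a a A  =>  b a a a a a   (applied A -> a)
Final yield: b a a a a a
Total rewrite steps: 11

11


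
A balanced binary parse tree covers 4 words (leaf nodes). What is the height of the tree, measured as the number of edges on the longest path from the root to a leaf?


In a balanced binary tree with n leaves the deepest leaf is ceil(log2(n)) edges below the root.
log2(4) = 2.0000
ceil(2.0000) = 2
height (edges) = 2

2


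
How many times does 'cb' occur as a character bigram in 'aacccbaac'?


Scanning 'aacccbaac' for bigram 'cb':
  Position 0: 'aa' -> no
  Position 1: 'ac' -> no
  Position 2: 'cc' -> no
  Position 3: 'cc' -> no
  Position 4: 'cb' -> MATCH
  Position 5: 'ba' -> no
  Position 6: 'aa' -> no
  Position 7: 'ac' -> no
Total matches: 1

1


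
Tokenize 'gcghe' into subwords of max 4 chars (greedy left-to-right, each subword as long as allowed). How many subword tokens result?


'gcghe' has 5 characters.
Chunking with max size 4:
  Chunk 1: 'gcgh' (positions 0-3)
  Chunk 2: 'e' (positions 4-4)
Total chunks: ceil(5 / 4) = 2

2


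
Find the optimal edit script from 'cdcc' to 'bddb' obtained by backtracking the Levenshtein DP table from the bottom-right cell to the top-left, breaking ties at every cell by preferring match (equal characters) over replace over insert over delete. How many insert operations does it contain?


Edit distance = 3. Backtracking from cell (4, 4) with preference match > replace > insert > delete,
then listing the resulting alignment 'cdcc' -> 'bddb' left to right:
  Step 1: replace c->b
  Step 2: keep 'd'
  Step 3: replace c->d
  Step 4: replace c->b
Total insertions: 0

0


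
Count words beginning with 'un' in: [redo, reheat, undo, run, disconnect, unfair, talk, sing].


Checking each word for prefix 'un':
  'redo' -> no (count: 0)
  'reheat' -> no (count: 0)
  'undo' -> YES, starts with 'un' (count: 1)
  'run' -> no (count: 1)
  'disconnect' -> no (count: 1)
  'unfair' -> YES, starts with 'un' (count: 2)
  'talk' -> no (count: 2)
  'sing' -> no (count: 2)
Total with prefix 'un': 2

2


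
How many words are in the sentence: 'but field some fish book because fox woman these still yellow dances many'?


Counting words by splitting on spaces:
  Word 1: 'but'
  Word 2: 'field'
  Word 3: 'some'
  Word 4: 'fish'
  Word 5: 'book'
  Word 6: 'because'
  Word 7: 'fox'
  Word 8: 'woman'
  Word 9: 'these'
  Word 10: 'still'
  Word 11: 'yellow'
  Word 12: 'dances'
  Word 13: 'many'
Total words: 13

13


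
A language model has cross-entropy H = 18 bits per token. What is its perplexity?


Perplexity formula: PP = 2^H
H = 18
PP = 2^18
PP = 2^18 = 262144

262144


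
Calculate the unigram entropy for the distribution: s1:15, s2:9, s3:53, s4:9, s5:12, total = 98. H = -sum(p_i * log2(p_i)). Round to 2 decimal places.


Computing entropy H = -sum(p_i * log2(p_i)):
  s1: p = 15/98 = 0.1531, -p*log2(p) = 0.4145
  s2: p = 9/98 = 0.0918, -p*log2(p) = 0.3164
  s3: p = 53/98 = 0.5408, -p*log2(p) = 0.4796
  s4: p = 9/98 = 0.0918, -p*log2(p) = 0.3164
  s5: p = 12/98 = 0.1224, -p*log2(p) = 0.3710
H = sum of terms = 1.8979
Rounded to 2 decimals: 1.90

1.90


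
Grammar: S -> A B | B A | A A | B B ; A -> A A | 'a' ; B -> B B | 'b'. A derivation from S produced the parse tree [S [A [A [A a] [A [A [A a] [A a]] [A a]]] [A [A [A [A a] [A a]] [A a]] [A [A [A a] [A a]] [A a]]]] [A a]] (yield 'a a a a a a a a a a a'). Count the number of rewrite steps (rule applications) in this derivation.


Every bracketed nonterminal node [X ...] in the tree is produced by exactly one rule application.
Reading the tree off as a leftmost derivation:
  Step 1: S  =>  A A   (applied S -> A A)
  Step 2: A A  =>  A A A   (applied A -> A A)
  Step 3: A A A  =>  A A A A   (applied A -> A A)
  Step 4: A A A A  =>  a A A A   (applied A -> a)
  Step 5: a A A A  =>  a A A A A   (applied A -> A A)
  Step 6: a A A A A  =>  a A A A A A   (applied A -> A A)
  Step 7: a A A A A A  =>  a a A A A A   (applied A -> a)
  Step 8: a a A A A A  =>  a a a A A A   (applied A -> a)
  Step 9: a a a A A A  =>  a a a a A A   (applied A -> a)
  Step 10: a a a a A A  =>  a a a a A A A   (applied A -> A A)
  Step 11: a a a a A A A  =>  a a a a A A A A   (applied A -> A A)
  Step 12: a a a a A A A A  =>  a a a a A A A A A   (applied A -> A A)
  Step 13: a a a a A A A A A  =>  a a a a a A A A A   (applied A -> a)
  Step 14: a a a a a A A A A  =>  a a a a a a A A A   (applied A -> a)
  Step 15: a a a a a a A A A  =>  a a a a a a a A A   (applied A -> a)
  Step 16: a a a a a a a A A  =>  a a a a a a a A A A   (applied A -> A A)
  Step 17: a a a a a a a A A A  =>  a a a a a a a A A A A   (applied A -> A A)
  Step 18: a a a a a a a A A A A  =>  a a a a a a a a A A A   (applied A -> a)
  Step 19: a a a a a a a a A A A  =>  a a a a a a a a a A A   (applied A -> a)
  Step 20: a a a a a a a a a A A  =>  a a a a a a a a a a A   (applied A -> a)
  Step 21: a a a a a a a a a a A  =>  a a a a a a a a a a a   (applied A -> a)
Final yield: a a a a a a a a a a a
Total rewrite steps: 21

21


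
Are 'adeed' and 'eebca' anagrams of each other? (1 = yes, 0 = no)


Sort characters of 'adeed': 'addee'
Sort characters of 'eebca': 'abcee'
Sorted forms differ -> they are NOT anagrams
Result: 0

0


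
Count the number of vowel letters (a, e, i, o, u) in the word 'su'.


Scanning each character of 'su':
  Position 1: 's' -> consonant (running count: 0)
  Position 2: 'u' -> vowel (running count: 1)
Total vowels: 1

1


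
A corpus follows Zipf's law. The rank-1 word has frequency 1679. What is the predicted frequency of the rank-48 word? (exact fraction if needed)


Zipf's law: freq(rank) = f1 / rank
f1 = 1679, rank = 48
freq = 1679 / 48
GCD(1679, 48) = 1
Simplified: 1679/48

1679/48


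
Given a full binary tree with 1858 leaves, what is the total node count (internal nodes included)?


Leaf nodes (terminals): 1858
Internal nodes = n - 1 = 1858 - 1 = 1857
Total = leaves + internal = 1858 + 1857 = 3715

3715


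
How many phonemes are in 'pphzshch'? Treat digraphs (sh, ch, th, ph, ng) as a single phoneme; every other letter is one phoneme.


Parsing 'pphzshch' greedily, digraphs first:
  'p' -> consonant phoneme (phonemes so far: 1)
  'ph' -> digraph (1 consonant phoneme) (phonemes so far: 2)
  'z' -> consonant phoneme (phonemes so far: 3)
  'sh' -> digraph (1 consonant phoneme) (phonemes so far: 4)
  'ch' -> digraph (1 consonant phoneme) (phonemes so far: 5)
Total phonemes: 5

5


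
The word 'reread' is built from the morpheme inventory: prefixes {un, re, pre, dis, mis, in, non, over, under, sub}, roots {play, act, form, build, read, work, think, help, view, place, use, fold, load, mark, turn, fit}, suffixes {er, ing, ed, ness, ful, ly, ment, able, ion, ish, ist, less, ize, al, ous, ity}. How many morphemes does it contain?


Segmenting 'reread' against the inventory:
  're' -> prefix (morpheme 1)
  'read' -> root (morpheme 2)
Total morphemes: 2

2


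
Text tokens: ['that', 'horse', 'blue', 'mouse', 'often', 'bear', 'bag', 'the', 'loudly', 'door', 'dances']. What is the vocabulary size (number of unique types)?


Listing all tokens and tracking unique types:
  Token 1: 'that' -> NEW (unique so far: 1)
  Token 2: 'horse' -> NEW (unique so far: 2)
  Token 3: 'blue' -> NEW (unique so far: 3)
  Token 4: 'mouse' -> NEW (unique so far: 4)
  Token 5: 'often' -> NEW (unique so far: 5)
  Token 6: 'bear' -> NEW (unique so far: 6)
  Token 7: 'bag' -> NEW (unique so far: 7)
  Token 8: 'the' -> NEW (unique so far: 8)
  Token 9: 'loudly' -> NEW (unique so far: 9)
  Token 10: 'door' -> NEW (unique so far: 10)
  Token 11: 'dances' -> NEW (unique so far: 11)
Unique types: ('bag', 'bear', 'blue', 'dances', 'door', 'horse', 'loudly', 'mouse', 'often', 'that', 'the')
Vocabulary size: 11

11
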